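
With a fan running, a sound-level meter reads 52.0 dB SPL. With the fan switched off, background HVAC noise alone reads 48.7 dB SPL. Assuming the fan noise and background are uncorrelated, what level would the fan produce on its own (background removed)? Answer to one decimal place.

49.3 dB SPL

Background correction is a power subtraction:
L_src = 10·log₁₀(10^(52.0/10) − 10^(48.7/10)) = 10·log₁₀(84360) = 49.3 dB SPL.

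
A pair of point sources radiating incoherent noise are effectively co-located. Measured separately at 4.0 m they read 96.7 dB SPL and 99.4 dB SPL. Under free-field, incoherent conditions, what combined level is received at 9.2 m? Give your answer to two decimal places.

Combined at 4.0 m: 10·log₁₀(10^(96.7/10)+10^(99.4/10)) = 101.267 dB SPL.
Then apply −20·log₁₀(9.2/4.0) = -7.235 dB → 94.03 dB SPL.

94.03 dB SPL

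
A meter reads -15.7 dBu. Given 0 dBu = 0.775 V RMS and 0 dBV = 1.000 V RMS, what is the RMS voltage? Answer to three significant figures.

0.127 V

V = 0.775 V × 10^(-15.7/20).
= 0.775 × 0.1641 = 0.127 V.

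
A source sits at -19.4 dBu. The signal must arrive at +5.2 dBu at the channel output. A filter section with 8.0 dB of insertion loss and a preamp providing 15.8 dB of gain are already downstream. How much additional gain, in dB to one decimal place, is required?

16.8 dB

The required make-up gain is the shortfall in the dB sum.
G = +5.2 − (-19.4) + 8.0 − 15.8 = 16.8 dB.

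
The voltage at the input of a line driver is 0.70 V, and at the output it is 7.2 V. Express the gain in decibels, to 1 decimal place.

20.2 dB

Voltage ratio → dB uses the 20·log₁₀ form:
20·log₁₀(7.2/0.70) = 20·log₁₀(10.29) = 20.2 dB.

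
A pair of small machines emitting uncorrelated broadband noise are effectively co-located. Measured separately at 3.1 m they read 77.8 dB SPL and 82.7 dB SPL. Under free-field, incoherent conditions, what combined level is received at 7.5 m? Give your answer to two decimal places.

Combined at 3.1 m: 10·log₁₀(10^(77.8/10)+10^(82.7/10)) = 83.918 dB SPL.
Then apply −20·log₁₀(7.5/3.1) = -7.674 dB → 76.24 dB SPL.

76.24 dB SPL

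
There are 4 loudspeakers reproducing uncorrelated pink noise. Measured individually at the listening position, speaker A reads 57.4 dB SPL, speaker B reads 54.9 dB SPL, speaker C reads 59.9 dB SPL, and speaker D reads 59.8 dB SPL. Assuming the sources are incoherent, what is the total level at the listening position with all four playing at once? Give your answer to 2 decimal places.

64.46 dB SPL

Uncorrelated sources add in intensity (power), not in dB.
L_total = 10·log₁₀(10^(57.4/10) + 10^(54.9/10) + 10^(59.9/10) + 10^(59.8/10)) = 10·log₁₀(2791000) = 64.46 dB SPL.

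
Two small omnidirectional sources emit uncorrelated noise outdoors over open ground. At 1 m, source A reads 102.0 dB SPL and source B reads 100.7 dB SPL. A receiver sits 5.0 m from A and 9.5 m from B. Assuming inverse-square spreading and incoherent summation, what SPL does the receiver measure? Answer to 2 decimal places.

At the listener: L_A = 102.0 − 20·log₁₀(5.0) = 88.021 dB; L_B = 100.7 − 20·log₁₀(9.5) = 81.146 dB.
Combined: 10·log₁₀(10^(88.021/10)+10^(81.146/10)) = 88.83 dB SPL.

88.83 dB SPL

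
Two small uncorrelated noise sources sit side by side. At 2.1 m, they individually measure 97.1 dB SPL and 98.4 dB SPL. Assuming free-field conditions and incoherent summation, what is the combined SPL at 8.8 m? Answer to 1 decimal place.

88.4 dB SPL

Combined at 2.1 m: 10·log₁₀(10^(97.1/10)+10^(98.4/10)) = 100.81 dB SPL.
Then apply −20·log₁₀(8.8/2.1) = -12.45 dB → 88.4 dB SPL.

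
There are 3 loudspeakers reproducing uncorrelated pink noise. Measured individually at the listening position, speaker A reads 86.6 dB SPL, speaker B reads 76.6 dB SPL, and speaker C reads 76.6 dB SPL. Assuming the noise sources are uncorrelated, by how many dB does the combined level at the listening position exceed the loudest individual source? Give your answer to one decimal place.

Add the sources as powers (linear), then convert back to dB:
L_total = 10·log₁₀(10^(86.6/10) + 10^(76.6/10) + 10^(76.6/10)) = 87.39 dB SPL.
Excess over the loudest (86.6 dB): 87.39 − 86.6 = 0.8 dB.

0.8 dB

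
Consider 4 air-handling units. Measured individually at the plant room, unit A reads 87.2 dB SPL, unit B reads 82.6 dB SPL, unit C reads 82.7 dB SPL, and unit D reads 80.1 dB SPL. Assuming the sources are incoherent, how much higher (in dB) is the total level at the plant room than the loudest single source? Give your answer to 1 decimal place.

Uncorrelated sources add in intensity (power), not in dB.
L_total = 10·log₁₀(10^(87.2/10) + 10^(82.6/10) + 10^(82.7/10) + 10^(80.1/10)) = 89.98 dB SPL.
Excess over the loudest (87.2 dB): 89.98 − 87.2 = 2.8 dB.

2.8 dB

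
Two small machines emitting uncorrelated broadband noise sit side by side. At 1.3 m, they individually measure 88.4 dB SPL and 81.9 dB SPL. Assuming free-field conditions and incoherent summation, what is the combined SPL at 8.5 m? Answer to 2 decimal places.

72.97 dB SPL

Combined at 1.3 m: 10·log₁₀(10^(88.4/10)+10^(81.9/10)) = 89.277 dB SPL.
Then apply −20·log₁₀(8.5/1.3) = -16.310 dB → 72.97 dB SPL.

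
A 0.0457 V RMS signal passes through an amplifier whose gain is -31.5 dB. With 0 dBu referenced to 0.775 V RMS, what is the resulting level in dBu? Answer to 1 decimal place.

Input level: 20·log₁₀(0.0457/0.775) = -24.59 dBu.
Output: -24.59 − 31.5 = -56.1 dBu.

-56.1 dBu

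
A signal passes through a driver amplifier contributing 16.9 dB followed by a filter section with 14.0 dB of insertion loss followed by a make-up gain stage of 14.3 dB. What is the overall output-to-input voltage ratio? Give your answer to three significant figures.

Net gain = 16.9 + (−14.0) + 14.3 = 17.2 dB.
Voltage ratio = 10^(17.2/20) = 7.24.

7.24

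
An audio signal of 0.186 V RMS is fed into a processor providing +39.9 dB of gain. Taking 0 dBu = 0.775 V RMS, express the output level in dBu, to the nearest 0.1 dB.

+27.5 dBu

Input level: 20·log₁₀(0.186/0.775) = -12.40 dBu.
Output: -12.40 + 39.9 = +27.5 dBu.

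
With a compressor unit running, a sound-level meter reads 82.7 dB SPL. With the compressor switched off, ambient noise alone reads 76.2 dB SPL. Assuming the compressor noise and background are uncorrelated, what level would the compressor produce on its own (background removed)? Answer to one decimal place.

Background correction is a power subtraction:
L_src = 10·log₁₀(10^(82.7/10) − 10^(76.2/10)) = 10·log₁₀(144500000) = 81.6 dB SPL.

81.6 dB SPL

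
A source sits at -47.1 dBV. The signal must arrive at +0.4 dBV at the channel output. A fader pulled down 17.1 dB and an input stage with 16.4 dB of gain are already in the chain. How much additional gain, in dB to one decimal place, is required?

The required make-up gain is the shortfall in the dB sum.
G = +0.4 − (-47.1) + 17.1 − 16.4 = 48.2 dB.

48.2 dB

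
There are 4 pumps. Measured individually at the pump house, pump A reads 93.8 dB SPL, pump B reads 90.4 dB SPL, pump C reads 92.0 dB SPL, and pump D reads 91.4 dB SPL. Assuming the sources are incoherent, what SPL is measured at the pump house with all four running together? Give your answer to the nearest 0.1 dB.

98.1 dB SPL

Incoherent sources sum as intensities:
L_total = 10·log₁₀(10^(93.8/10) + 10^(90.4/10) + 10^(92.0/10) + 10^(91.4/10)) = 10·log₁₀(6461000000) = 98.1 dB SPL.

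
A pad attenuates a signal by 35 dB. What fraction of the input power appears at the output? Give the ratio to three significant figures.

0.000316

Power ratio = 10^(dB/10).
10^(-35/10) = 10^(-3.500) = 0.000316.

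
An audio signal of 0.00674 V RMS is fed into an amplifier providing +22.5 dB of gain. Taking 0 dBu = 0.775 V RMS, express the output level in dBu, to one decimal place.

-18.7 dBu

Input level: 20·log₁₀(0.00674/0.775) = -41.21 dBu.
Output: -41.21 + 22.5 = -18.7 dBu.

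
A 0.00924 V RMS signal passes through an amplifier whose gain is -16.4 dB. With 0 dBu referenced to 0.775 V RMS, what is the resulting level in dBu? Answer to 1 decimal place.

Input level: 20·log₁₀(0.00924/0.775) = -38.47 dBu.
Output: -38.47 − 16.4 = -54.9 dBu.

-54.9 dBu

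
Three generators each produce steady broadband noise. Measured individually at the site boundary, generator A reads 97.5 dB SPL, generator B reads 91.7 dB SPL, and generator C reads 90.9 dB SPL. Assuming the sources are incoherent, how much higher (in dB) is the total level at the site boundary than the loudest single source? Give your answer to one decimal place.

1.7 dB

Incoherent sources sum as intensities:
L_total = 10·log₁₀(10^(97.5/10) + 10^(91.7/10) + 10^(90.9/10)) = 99.21 dB SPL.
Excess over the loudest (97.5 dB): 99.21 − 97.5 = 1.7 dB.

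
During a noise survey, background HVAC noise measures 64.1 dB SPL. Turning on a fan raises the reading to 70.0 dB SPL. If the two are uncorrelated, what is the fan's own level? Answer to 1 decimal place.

68.7 dB SPL

Background correction is a power subtraction:
L_src = 10·log₁₀(10^(70.0/10) − 10^(64.1/10)) = 10·log₁₀(7430000) = 68.7 dB SPL.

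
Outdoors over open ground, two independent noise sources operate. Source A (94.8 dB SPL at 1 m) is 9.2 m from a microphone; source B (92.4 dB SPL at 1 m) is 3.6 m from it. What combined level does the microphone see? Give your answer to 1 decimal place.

82.3 dB SPL

At the listener: L_A = 94.8 − 20·log₁₀(9.2) = 75.52 dB; L_B = 92.4 − 20·log₁₀(3.6) = 81.27 dB.
Combined: 10·log₁₀(10^(75.52/10)+10^(81.27/10)) = 82.3 dB SPL.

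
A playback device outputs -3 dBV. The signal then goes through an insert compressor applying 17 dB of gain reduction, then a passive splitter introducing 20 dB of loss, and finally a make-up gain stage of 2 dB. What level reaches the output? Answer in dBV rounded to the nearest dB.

-38 dBV

In dB, series stages simply add:
-3 − 17 − 20 + 2 = -38 dBV.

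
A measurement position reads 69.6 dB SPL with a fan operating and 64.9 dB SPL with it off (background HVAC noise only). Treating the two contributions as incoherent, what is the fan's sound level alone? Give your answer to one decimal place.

67.8 dB SPL

Subtract intensities: L_src = 10·log₁₀(10^(L_total/10) − 10^(L_bg/10)).
L_src = 10·log₁₀(10^(69.6/10) − 10^(64.9/10)) = 10·log₁₀(6030000) = 67.8 dB SPL.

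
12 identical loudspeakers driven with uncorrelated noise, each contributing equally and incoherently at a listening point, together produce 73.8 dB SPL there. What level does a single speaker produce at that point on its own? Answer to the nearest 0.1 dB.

12 equal incoherent sources add 10·log₁₀(12) = 10.79 dB over one source.
L_one = 73.8 − 10.79 = 63.0 dB SPL.

63.0 dB SPL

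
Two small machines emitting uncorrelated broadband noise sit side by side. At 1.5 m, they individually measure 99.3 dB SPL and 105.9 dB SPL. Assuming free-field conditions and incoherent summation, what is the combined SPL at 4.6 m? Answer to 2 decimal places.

Combined at 1.5 m: 10·log₁₀(10^(99.3/10)+10^(105.9/10)) = 106.759 dB SPL.
Then apply −20·log₁₀(4.6/1.5) = -9.733 dB → 97.03 dB SPL.

97.03 dB SPL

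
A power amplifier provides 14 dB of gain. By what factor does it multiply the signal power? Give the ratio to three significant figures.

Power ratio = 10^(dB/10).
10^(14/10) = 10^(1.400) = 25.1.

25.1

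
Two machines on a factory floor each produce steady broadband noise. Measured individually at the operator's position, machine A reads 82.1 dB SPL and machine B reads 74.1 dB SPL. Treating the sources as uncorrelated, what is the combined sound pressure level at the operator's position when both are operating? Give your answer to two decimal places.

82.74 dB SPL

Uncorrelated sources add in intensity (power), not in dB.
L_total = 10·log₁₀(10^(82.1/10) + 10^(74.1/10)) = 10·log₁₀(187900000) = 82.74 dB SPL.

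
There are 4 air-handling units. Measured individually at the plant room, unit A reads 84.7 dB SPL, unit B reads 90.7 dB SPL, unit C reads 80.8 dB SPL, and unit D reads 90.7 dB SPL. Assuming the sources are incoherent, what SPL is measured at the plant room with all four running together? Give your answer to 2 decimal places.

94.42 dB SPL

Uncorrelated sources add in intensity (power), not in dB.
L_total = 10·log₁₀(10^(84.7/10) + 10^(90.7/10) + 10^(80.8/10) + 10^(90.7/10)) = 10·log₁₀(2765000000) = 94.42 dB SPL.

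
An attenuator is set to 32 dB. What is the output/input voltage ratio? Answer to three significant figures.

Voltage ratio = 10^(dB/20).
10^(-32/20) = 10^(-1.600) = 0.0251.

0.0251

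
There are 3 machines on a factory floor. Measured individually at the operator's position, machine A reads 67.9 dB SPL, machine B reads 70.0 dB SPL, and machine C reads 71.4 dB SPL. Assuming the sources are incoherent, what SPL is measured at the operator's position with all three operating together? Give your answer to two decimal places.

74.77 dB SPL

Add the sources as powers (linear), then convert back to dB:
L_total = 10·log₁₀(10^(67.9/10) + 10^(70.0/10) + 10^(71.4/10)) = 10·log₁₀(29970000) = 74.77 dB SPL.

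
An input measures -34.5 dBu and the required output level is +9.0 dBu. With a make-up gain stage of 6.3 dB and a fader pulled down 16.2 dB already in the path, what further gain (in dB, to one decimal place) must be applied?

53.4 dB

The required make-up gain is the shortfall in the dB sum.
G = +9.0 − (-34.5) − 6.3 + 16.2 = 53.4 dB.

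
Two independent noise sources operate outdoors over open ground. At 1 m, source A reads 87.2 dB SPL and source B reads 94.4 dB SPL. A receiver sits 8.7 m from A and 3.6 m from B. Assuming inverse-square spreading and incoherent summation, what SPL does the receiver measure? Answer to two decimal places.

At the listener: L_A = 87.2 − 20·log₁₀(8.7) = 68.410 dB; L_B = 94.4 − 20·log₁₀(3.6) = 83.274 dB.
Combined: 10·log₁₀(10^(68.410/10)+10^(83.274/10)) = 83.41 dB SPL.

83.41 dB SPL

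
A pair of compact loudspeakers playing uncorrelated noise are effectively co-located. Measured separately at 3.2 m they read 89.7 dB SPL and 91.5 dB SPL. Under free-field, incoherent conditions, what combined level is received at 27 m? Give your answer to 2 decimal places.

75.18 dB SPL

Combined at 3.2 m: 10·log₁₀(10^(89.7/10)+10^(91.5/10)) = 93.703 dB SPL.
Then apply −20·log₁₀(27/3.2) = -18.524 dB → 75.18 dB SPL.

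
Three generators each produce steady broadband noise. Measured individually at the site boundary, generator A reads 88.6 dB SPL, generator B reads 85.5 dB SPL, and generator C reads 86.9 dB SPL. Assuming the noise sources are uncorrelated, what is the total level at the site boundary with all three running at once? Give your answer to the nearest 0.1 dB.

Add the sources as powers (linear), then convert back to dB:
L_total = 10·log₁₀(10^(88.6/10) + 10^(85.5/10) + 10^(86.9/10)) = 10·log₁₀(1569000000) = 92.0 dB SPL.

92.0 dB SPL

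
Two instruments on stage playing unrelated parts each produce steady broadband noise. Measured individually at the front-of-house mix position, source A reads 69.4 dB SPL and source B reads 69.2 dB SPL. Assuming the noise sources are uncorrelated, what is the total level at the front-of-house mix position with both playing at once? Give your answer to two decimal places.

72.31 dB SPL

Incoherent sources sum as intensities:
L_total = 10·log₁₀(10^(69.4/10) + 10^(69.2/10)) = 10·log₁₀(17030000) = 72.31 dB SPL.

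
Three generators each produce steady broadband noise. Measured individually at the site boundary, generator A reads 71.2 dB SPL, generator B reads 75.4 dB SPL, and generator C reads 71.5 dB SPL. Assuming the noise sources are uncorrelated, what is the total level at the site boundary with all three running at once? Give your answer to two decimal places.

77.92 dB SPL

Incoherent sources sum as intensities:
L_total = 10·log₁₀(10^(71.2/10) + 10^(75.4/10) + 10^(71.5/10)) = 10·log₁₀(61980000) = 77.92 dB SPL.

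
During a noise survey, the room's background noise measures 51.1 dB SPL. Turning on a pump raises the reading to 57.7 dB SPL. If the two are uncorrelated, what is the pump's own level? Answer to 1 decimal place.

56.6 dB SPL

Background correction is a power subtraction:
L_src = 10·log₁₀(10^(57.7/10) − 10^(51.1/10)) = 10·log₁₀(460000) = 56.6 dB SPL.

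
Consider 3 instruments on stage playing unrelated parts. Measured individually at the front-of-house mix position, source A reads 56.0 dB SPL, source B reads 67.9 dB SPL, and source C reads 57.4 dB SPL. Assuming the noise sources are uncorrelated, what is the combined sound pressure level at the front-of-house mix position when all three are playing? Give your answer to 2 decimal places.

68.52 dB SPL

Incoherent sources sum as intensities:
L_total = 10·log₁₀(10^(56.0/10) + 10^(67.9/10) + 10^(57.4/10)) = 10·log₁₀(7114000) = 68.52 dB SPL.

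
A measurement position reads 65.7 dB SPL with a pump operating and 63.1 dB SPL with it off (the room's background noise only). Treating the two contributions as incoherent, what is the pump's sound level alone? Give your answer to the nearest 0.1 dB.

62.2 dB SPL

Remove the background by subtracting linear intensities:
L_src = 10·log₁₀(10^(65.7/10) − 10^(63.1/10)) = 10·log₁₀(1674000) = 62.2 dB SPL.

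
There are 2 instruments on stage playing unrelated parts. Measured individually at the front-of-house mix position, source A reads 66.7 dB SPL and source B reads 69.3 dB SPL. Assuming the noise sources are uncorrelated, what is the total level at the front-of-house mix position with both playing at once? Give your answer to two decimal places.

Add the sources as powers (linear), then convert back to dB:
L_total = 10·log₁₀(10^(66.7/10) + 10^(69.3/10)) = 10·log₁₀(13190000) = 71.20 dB SPL.

71.20 dB SPL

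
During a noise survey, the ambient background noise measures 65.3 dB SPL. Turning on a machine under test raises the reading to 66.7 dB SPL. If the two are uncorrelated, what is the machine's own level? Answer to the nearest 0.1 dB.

Remove the background by subtracting linear intensities:
L_src = 10·log₁₀(10^(66.7/10) − 10^(65.3/10)) = 10·log₁₀(1289000) = 61.1 dB SPL.

61.1 dB SPL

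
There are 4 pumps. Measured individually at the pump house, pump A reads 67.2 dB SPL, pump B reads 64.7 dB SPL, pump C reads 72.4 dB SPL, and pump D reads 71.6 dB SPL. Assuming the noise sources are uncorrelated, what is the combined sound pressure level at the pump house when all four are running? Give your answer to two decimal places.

Add the sources as powers (linear), then convert back to dB:
L_total = 10·log₁₀(10^(67.2/10) + 10^(64.7/10) + 10^(72.4/10) + 10^(71.6/10)) = 10·log₁₀(40030000) = 76.02 dB SPL.

76.02 dB SPL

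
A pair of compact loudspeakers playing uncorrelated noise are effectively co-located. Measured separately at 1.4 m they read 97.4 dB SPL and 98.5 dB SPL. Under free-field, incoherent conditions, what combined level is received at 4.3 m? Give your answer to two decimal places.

91.25 dB SPL

Combined at 1.4 m: 10·log₁₀(10^(97.4/10)+10^(98.5/10)) = 100.995 dB SPL.
Then apply −20·log₁₀(4.3/1.4) = -9.747 dB → 91.25 dB SPL.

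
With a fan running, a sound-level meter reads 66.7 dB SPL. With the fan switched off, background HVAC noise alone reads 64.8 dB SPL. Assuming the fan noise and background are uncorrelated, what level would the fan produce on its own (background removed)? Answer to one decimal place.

Subtract intensities: L_src = 10·log₁₀(10^(L_total/10) − 10^(L_bg/10)).
L_src = 10·log₁₀(10^(66.7/10) − 10^(64.8/10)) = 10·log₁₀(1657000) = 62.2 dB SPL.

62.2 dB SPL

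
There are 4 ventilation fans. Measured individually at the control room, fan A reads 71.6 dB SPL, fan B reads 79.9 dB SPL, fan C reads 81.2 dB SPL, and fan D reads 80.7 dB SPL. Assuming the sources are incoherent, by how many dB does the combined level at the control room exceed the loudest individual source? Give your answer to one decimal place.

4.4 dB

Uncorrelated sources add in intensity (power), not in dB.
L_total = 10·log₁₀(10^(71.6/10) + 10^(79.9/10) + 10^(81.2/10) + 10^(80.7/10)) = 85.58 dB SPL.
Excess over the loudest (81.2 dB): 85.58 − 81.2 = 4.4 dB.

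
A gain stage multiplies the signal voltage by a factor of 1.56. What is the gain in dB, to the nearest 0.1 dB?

For a voltage ratio, dB = 20·log₁₀(V₂/V₁).
20·log₁₀(1.56) = 3.9 dB.

3.9 dB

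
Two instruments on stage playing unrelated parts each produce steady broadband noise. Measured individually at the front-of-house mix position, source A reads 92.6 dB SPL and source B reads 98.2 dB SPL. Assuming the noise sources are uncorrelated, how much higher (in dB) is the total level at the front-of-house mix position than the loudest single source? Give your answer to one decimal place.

Uncorrelated sources add in intensity (power), not in dB.
L_total = 10·log₁₀(10^(92.6/10) + 10^(98.2/10)) = 99.26 dB SPL.
Excess over the loudest (98.2 dB): 99.26 − 98.2 = 1.1 dB.

1.1 dB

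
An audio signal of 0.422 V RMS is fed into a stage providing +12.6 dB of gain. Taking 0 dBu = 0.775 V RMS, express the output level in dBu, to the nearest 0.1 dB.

Input level: 20·log₁₀(0.422/0.775) = -5.28 dBu.
Output: -5.28 + 12.6 = +7.3 dBu.

+7.3 dBu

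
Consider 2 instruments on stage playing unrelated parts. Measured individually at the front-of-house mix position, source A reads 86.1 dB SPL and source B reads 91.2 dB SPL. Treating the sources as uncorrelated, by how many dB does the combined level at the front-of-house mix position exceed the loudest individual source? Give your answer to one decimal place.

1.2 dB

Incoherent sources sum as intensities:
L_total = 10·log₁₀(10^(86.1/10) + 10^(91.2/10)) = 92.37 dB SPL.
Excess over the loudest (91.2 dB): 92.37 − 91.2 = 1.2 dB.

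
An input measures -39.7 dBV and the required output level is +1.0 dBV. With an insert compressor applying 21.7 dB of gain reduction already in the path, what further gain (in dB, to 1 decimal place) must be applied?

The required make-up gain is the shortfall in the dB sum.
G = +1.0 − (-39.7) + 21.7 = 62.4 dB.

62.4 dB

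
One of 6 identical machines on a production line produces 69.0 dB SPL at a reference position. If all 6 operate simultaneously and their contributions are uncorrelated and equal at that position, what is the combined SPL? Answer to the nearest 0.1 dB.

6 equal incoherent sources raise the level by 10·log₁₀(6) = 7.78 dB.
L_total = 69.0 + 7.78 = 76.8 dB SPL.

76.8 dB SPL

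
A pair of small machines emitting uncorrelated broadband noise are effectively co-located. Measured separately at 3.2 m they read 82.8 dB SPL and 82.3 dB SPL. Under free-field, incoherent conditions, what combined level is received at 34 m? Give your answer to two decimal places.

Combined at 3.2 m: 10·log₁₀(10^(82.8/10)+10^(82.3/10)) = 85.567 dB SPL.
Then apply −20·log₁₀(34/3.2) = -20.527 dB → 65.04 dB SPL.

65.04 dB SPL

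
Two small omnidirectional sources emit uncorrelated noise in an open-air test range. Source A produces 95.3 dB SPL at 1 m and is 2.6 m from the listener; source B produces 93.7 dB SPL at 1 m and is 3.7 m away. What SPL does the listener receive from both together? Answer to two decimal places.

88.28 dB SPL

At the listener: L_A = 95.3 − 20·log₁₀(2.6) = 87.001 dB; L_B = 93.7 − 20·log₁₀(3.7) = 82.336 dB.
Combined: 10·log₁₀(10^(87.001/10)+10^(82.336/10)) = 88.28 dB SPL.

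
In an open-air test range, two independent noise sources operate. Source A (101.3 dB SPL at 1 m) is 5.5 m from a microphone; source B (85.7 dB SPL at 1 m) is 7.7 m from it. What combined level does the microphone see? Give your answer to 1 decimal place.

86.6 dB SPL

At the listener: L_A = 101.3 − 20·log₁₀(5.5) = 86.49 dB; L_B = 85.7 − 20·log₁₀(7.7) = 67.97 dB.
Combined: 10·log₁₀(10^(86.49/10)+10^(67.97/10)) = 86.6 dB SPL.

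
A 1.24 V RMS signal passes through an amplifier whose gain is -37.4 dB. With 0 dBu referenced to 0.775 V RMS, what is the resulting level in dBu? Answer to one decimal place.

Input level: 20·log₁₀(1.24/0.775) = 4.08 dBu.
Output: 4.08 − 37.4 = -33.3 dBu.

-33.3 dBu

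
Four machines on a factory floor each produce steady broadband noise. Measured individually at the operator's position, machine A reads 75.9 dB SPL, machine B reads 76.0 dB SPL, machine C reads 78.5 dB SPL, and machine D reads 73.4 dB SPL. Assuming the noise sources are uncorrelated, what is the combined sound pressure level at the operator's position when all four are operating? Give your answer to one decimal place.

Add the sources as powers (linear), then convert back to dB:
L_total = 10·log₁₀(10^(75.9/10) + 10^(76.0/10) + 10^(78.5/10) + 10^(73.4/10)) = 10·log₁₀(171400000) = 82.3 dB SPL.

82.3 dB SPL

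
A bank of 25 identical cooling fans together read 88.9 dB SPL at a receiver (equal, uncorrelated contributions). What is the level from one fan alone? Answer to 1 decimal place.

25 equal incoherent sources add 10·log₁₀(25) = 13.98 dB over one source.
L_one = 88.9 − 13.98 = 74.9 dB SPL.

74.9 dB SPL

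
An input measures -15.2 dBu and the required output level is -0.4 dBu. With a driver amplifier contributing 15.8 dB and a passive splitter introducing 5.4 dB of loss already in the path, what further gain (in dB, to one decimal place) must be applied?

4.4 dB

The required make-up gain is the shortfall in the dB sum.
G = -0.4 − (-15.2) − 15.8 + 5.4 = 4.4 dB.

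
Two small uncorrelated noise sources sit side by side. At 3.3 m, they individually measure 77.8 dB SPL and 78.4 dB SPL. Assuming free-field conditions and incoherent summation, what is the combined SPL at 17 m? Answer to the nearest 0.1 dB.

66.9 dB SPL

Combined at 3.3 m: 10·log₁₀(10^(77.8/10)+10^(78.4/10)) = 81.12 dB SPL.
Then apply −20·log₁₀(17/3.3) = -14.24 dB → 66.9 dB SPL.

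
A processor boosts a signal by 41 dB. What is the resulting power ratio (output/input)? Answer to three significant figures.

Power ratio = 10^(dB/10).
10^(41/10) = 10^(4.100) = 12600.

12600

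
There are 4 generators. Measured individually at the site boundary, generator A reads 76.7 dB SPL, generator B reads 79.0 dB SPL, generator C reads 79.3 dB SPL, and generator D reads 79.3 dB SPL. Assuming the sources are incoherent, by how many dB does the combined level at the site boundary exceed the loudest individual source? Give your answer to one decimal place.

5.4 dB

Incoherent sources sum as intensities:
L_total = 10·log₁₀(10^(76.7/10) + 10^(79.0/10) + 10^(79.3/10) + 10^(79.3/10)) = 84.72 dB SPL.
Excess over the loudest (79.3 dB): 84.72 − 79.3 = 5.4 dB.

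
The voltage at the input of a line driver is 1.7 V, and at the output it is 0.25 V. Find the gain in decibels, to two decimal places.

-16.65 dB

Voltage is an amplitude quantity, so gain = 20·log₁₀(V_out/V_in).
20·log₁₀(0.25/1.7) = 20·log₁₀(0.1471) = -16.65 dB.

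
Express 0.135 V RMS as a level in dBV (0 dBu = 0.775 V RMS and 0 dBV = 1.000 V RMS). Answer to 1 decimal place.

dBV = 20·log₁₀(V / 1.000 V).
20·log₁₀(0.135/1.000) = -17.4 dBV.

-17.4 dBV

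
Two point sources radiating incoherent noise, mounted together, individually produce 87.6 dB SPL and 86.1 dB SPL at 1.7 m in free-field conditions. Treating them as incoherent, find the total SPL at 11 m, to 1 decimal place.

Combined at 1.7 m: 10·log₁₀(10^(87.6/10)+10^(86.1/10)) = 89.92 dB SPL.
Then apply −20·log₁₀(11/1.7) = -16.22 dB → 73.7 dB SPL.

73.7 dB SPL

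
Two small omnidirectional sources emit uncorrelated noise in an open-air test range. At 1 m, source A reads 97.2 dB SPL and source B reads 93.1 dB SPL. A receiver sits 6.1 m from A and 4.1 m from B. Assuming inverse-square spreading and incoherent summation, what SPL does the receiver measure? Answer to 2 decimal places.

84.19 dB SPL

At the listener: L_A = 97.2 − 20·log₁₀(6.1) = 81.493 dB; L_B = 93.1 − 20·log₁₀(4.1) = 80.844 dB.
Combined: 10·log₁₀(10^(81.493/10)+10^(80.844/10)) = 84.19 dB SPL.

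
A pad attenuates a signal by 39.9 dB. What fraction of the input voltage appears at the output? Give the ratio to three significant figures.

0.0101

Voltage ratio = 10^(dB/20).
10^(-39.9/20) = 10^(-1.995) = 0.0101.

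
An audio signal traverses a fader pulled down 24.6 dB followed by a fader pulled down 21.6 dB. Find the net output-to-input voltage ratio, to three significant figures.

0.00490

Net gain = (−24.6) + (−21.6) = -46.2 dB.
Voltage ratio = 10^(-46.2/20) = 0.00490.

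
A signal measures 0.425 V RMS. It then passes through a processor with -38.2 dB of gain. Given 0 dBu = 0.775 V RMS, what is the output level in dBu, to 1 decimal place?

Input level: 20·log₁₀(0.425/0.775) = -5.22 dBu.
Output: -5.22 − 38.2 = -43.4 dBu.

-43.4 dBu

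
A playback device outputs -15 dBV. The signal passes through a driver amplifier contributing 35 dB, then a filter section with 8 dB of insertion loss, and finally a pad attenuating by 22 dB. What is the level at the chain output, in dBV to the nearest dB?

Cascaded gains and losses add directly in dB.
-15 + 35 − 8 − 22 = -10 dBV.

-10 dBV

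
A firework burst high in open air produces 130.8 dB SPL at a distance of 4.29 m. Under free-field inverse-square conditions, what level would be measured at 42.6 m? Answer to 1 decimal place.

Free-field point source: level drops by 20·log₁₀ of the distance ratio.
ΔL = −20·log₁₀(42.6/4.29) = -19.94 dB, so L₂ = 130.8 + (-19.94) = 110.9 dB SPL.

110.9 dB SPL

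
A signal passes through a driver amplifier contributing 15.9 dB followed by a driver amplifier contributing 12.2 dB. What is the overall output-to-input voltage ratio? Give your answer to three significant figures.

Net gain = 15.9 + 12.2 = 28.1 dB.
Voltage ratio = 10^(28.1/20) = 25.4.

25.4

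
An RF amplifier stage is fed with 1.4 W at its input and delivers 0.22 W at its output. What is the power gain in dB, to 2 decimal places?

Power is a power quantity, so gain = 10·log₁₀(P_out/P_in).
10·log₁₀(0.22/1.4) = 10·log₁₀(0.1571) = -8.04 dB.

-8.04 dB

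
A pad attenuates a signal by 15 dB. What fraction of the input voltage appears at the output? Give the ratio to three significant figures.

0.178

Voltage ratio = 10^(dB/20).
10^(-15/20) = 10^(-0.7500) = 0.178.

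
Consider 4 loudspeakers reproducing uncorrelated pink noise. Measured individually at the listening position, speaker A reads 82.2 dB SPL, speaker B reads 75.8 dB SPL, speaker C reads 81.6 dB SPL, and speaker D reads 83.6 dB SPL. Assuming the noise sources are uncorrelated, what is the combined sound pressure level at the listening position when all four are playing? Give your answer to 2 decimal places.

87.62 dB SPL

Uncorrelated sources add in intensity (power), not in dB.
L_total = 10·log₁₀(10^(82.2/10) + 10^(75.8/10) + 10^(81.6/10) + 10^(83.6/10)) = 10·log₁₀(577600000) = 87.62 dB SPL.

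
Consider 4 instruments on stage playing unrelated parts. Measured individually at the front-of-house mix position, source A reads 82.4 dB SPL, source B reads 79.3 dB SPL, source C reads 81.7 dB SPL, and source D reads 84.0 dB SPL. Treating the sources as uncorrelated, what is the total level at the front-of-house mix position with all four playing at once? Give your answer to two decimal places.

Uncorrelated sources add in intensity (power), not in dB.
L_total = 10·log₁₀(10^(82.4/10) + 10^(79.3/10) + 10^(81.7/10) + 10^(84.0/10)) = 10·log₁₀(658000000) = 88.18 dB SPL.

88.18 dB SPL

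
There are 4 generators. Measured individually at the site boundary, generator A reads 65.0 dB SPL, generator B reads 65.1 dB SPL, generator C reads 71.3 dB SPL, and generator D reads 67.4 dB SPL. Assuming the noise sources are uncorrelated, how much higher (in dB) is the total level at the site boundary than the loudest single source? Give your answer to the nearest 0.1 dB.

2.7 dB

Add the sources as powers (linear), then convert back to dB:
L_total = 10·log₁₀(10^(65.0/10) + 10^(65.1/10) + 10^(71.3/10) + 10^(67.4/10)) = 74.05 dB SPL.
Excess over the loudest (71.3 dB): 74.05 − 71.3 = 2.7 dB.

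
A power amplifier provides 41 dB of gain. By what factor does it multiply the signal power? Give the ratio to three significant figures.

12600

Power ratio = 10^(dB/10).
10^(41/10) = 10^(4.100) = 12600.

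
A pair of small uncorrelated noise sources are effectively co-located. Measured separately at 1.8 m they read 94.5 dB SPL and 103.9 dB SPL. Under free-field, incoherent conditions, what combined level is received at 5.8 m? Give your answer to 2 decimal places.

94.21 dB SPL

Combined at 1.8 m: 10·log₁₀(10^(94.5/10)+10^(103.9/10)) = 104.372 dB SPL.
Then apply −20·log₁₀(5.8/1.8) = -10.163 dB → 94.21 dB SPL.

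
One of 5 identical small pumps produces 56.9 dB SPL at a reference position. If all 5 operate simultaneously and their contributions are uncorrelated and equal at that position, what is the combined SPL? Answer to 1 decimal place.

5 equal incoherent sources raise the level by 10·log₁₀(5) = 6.99 dB.
L_total = 56.9 + 6.99 = 63.9 dB SPL.

63.9 dB SPL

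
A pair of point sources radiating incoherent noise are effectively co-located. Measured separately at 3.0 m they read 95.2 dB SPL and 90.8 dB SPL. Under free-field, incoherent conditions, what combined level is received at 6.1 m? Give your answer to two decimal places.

Combined at 3.0 m: 10·log₁₀(10^(95.2/10)+10^(90.8/10)) = 96.545 dB SPL.
Then apply −20·log₁₀(6.1/3.0) = -6.164 dB → 90.38 dB SPL.

90.38 dB SPL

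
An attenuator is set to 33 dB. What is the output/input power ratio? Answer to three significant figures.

Power ratio = 10^(dB/10).
10^(-33/10) = 10^(-3.300) = 0.000501.

0.000501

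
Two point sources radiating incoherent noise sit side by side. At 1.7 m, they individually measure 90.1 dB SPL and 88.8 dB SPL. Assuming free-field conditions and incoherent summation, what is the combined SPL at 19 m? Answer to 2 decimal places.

71.54 dB SPL

Combined at 1.7 m: 10·log₁₀(10^(90.1/10)+10^(88.8/10)) = 92.509 dB SPL.
Then apply −20·log₁₀(19/1.7) = -20.966 dB → 71.54 dB SPL.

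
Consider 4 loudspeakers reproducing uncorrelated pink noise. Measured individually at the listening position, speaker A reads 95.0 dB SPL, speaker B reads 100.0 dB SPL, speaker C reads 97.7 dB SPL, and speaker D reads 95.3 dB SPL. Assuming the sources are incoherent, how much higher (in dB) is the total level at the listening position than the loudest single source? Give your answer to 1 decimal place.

3.5 dB

Uncorrelated sources add in intensity (power), not in dB.
L_total = 10·log₁₀(10^(95.0/10) + 10^(100.0/10) + 10^(97.7/10) + 10^(95.3/10)) = 103.51 dB SPL.
Excess over the loudest (100.0 dB): 103.51 − 100.0 = 3.5 dB.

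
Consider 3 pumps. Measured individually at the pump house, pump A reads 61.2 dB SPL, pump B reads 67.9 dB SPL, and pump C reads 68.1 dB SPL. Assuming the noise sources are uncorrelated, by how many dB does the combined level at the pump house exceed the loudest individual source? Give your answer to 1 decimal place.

3.3 dB

Add the sources as powers (linear), then convert back to dB:
L_total = 10·log₁₀(10^(61.2/10) + 10^(67.9/10) + 10^(68.1/10)) = 71.44 dB SPL.
Excess over the loudest (68.1 dB): 71.44 − 68.1 = 3.3 dB.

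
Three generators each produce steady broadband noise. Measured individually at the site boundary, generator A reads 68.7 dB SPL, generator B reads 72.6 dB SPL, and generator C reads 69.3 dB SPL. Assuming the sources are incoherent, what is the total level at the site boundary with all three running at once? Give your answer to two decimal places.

Uncorrelated sources add in intensity (power), not in dB.
L_total = 10·log₁₀(10^(68.7/10) + 10^(72.6/10) + 10^(69.3/10)) = 10·log₁₀(34120000) = 75.33 dB SPL.

75.33 dB SPL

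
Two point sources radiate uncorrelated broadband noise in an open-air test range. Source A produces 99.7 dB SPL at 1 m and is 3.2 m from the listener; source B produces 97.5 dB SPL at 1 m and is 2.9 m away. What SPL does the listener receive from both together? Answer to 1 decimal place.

92.0 dB SPL

At the listener: L_A = 99.7 − 20·log₁₀(3.2) = 89.60 dB; L_B = 97.5 − 20·log₁₀(2.9) = 88.25 dB.
Combined: 10·log₁₀(10^(89.60/10)+10^(88.25/10)) = 92.0 dB SPL.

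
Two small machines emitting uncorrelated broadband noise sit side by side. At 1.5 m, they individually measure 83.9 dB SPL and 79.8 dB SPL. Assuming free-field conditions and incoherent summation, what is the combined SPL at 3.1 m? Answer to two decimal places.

79.02 dB SPL

Combined at 1.5 m: 10·log₁₀(10^(83.9/10)+10^(79.8/10)) = 85.327 dB SPL.
Then apply −20·log₁₀(3.1/1.5) = -6.305 dB → 79.02 dB SPL.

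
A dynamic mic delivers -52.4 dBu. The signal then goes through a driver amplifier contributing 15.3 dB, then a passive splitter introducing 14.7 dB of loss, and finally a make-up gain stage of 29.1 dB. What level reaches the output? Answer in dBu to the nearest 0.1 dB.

-22.7 dBu

In dB, series stages simply add:
-52.4 + 15.3 − 14.7 + 29.1 = -22.7 dBu.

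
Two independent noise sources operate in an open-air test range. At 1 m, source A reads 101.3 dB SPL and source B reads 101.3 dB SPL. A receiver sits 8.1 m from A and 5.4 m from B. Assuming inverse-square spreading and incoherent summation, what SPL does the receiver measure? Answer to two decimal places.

88.25 dB SPL

At the listener: L_A = 101.3 − 20·log₁₀(8.1) = 83.130 dB; L_B = 101.3 − 20·log₁₀(5.4) = 86.652 dB.
Combined: 10·log₁₀(10^(83.130/10)+10^(86.652/10)) = 88.25 dB SPL.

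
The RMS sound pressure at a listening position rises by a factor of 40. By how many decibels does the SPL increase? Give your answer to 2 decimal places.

32.04 dB

Sound pressure is an amplitude quantity: ΔL = 20·log₁₀(p₂/p₁).
20·log₁₀(40) = 32.04 dB.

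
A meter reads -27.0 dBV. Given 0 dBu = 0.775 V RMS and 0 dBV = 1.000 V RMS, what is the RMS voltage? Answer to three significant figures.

V = 1.000 V × 10^(-27.0/20).
= 1.000 × 0.04467 = 0.0447 V.

0.0447 V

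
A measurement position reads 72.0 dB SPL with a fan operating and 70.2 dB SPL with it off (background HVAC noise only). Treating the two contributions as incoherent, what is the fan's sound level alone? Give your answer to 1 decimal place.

Remove the background by subtracting linear intensities:
L_src = 10·log₁₀(10^(72.0/10) − 10^(70.2/10)) = 10·log₁₀(5378000) = 67.3 dB SPL.

67.3 dB SPL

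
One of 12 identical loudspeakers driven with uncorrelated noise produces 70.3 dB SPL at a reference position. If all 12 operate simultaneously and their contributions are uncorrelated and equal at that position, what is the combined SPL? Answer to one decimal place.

12 equal incoherent sources raise the level by 10·log₁₀(12) = 10.79 dB.
L_total = 70.3 + 10.79 = 81.1 dB SPL.

81.1 dB SPL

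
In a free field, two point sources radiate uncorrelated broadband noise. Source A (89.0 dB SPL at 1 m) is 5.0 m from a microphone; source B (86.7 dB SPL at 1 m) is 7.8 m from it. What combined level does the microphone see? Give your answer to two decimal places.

At the listener: L_A = 89.0 − 20·log₁₀(5.0) = 75.021 dB; L_B = 86.7 − 20·log₁₀(7.8) = 68.858 dB.
Combined: 10·log₁₀(10^(75.021/10)+10^(68.858/10)) = 75.96 dB SPL.

75.96 dB SPL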